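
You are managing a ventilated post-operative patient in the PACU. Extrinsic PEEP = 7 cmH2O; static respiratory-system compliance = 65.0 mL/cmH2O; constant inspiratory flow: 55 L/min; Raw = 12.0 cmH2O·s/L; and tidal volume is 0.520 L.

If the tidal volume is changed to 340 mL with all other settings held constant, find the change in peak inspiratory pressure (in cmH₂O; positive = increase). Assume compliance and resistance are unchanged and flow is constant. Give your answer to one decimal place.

PIP = Vt/C + R·V̇ + PEEP (constant-flow equation of motion).
Only the elastic term changes: ΔPIP = ΔVt / C = (340 − 520) / 65.0 = -2.769 cmH2O.

-2.8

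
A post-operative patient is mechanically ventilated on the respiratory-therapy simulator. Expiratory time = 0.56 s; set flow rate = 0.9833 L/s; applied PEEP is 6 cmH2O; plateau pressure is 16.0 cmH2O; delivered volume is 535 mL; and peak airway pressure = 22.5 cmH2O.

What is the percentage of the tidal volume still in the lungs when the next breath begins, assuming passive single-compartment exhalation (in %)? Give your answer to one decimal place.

R = (PIP − Pplat)/V̇ = (22.5 − 16.0) / 0.9833 = 6.5/0.9833 = 6.61 cmH2O·s/L.
C = Vt/(Pplat − PEEP) = 535.0 / (16.0 − 6) = 535.0/10.0 = 53.5 mL/cmH2O.
τ = R × C = 6.61 × 0.0535 L/cmH2O = 0.3536 s.
Fraction remaining at end-expiration = e^(−Te/τ) = e^(−0.56/0.3536) = 0.2052 → 20.52%.

20.5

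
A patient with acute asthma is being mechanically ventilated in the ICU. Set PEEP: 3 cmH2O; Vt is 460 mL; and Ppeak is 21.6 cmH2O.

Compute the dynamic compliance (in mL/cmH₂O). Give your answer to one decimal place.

24.7

Dynamic compliance = Vt / (PIP − PEEP) = 460 / (21.6 − 3) = 460 / 18.6 = 24.731 mL/cmH2O.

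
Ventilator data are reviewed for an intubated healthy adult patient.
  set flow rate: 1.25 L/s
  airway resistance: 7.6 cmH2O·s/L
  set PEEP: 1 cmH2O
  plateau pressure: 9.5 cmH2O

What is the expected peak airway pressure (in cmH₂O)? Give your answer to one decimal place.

19.0

PIP = Pplat + Raw × flow = 9.5 + 7.6 × 1.25 = 9.5 + 9.5 = 19.0 cmH2O.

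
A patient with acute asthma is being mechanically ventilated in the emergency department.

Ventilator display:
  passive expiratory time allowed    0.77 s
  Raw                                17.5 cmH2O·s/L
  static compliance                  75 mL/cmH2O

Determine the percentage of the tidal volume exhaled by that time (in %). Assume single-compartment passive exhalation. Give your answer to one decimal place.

44.4

τ = R × C = 17.5 × 75 mL/cmH2O = 17.5 × 0.075 L/cmH2O = 1.313 s.
Passive exhalation: V(t)/V₀ = e^(−t/τ) = e^(−0.77/1.313) = 0.5563.
Fraction exhaled = 1 − 0.5563 = 0.4437 → 44.37%.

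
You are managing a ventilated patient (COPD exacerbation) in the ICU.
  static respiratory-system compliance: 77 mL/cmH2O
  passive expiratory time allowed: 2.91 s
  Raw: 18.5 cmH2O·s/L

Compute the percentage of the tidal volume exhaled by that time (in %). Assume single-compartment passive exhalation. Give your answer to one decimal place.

87.0

τ = R × C = 18.5 × 77 mL/cmH2O = 18.5 × 0.077 L/cmH2O = 1.425 s.
Passive exhalation: V(t)/V₀ = e^(−t/τ) = e^(−2.91/1.425) = 0.1298.
Fraction exhaled = 1 − 0.1298 = 0.8702 → 87.02%.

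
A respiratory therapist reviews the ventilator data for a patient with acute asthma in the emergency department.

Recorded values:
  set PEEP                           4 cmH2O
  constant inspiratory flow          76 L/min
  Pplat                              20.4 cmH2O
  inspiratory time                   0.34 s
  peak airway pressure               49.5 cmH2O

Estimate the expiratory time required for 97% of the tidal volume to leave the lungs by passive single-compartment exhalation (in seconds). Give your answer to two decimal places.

Flow: 76 L/min ÷ 60 = 1.2667 L/s.
Vt = flow × Ti = 1.2667 L/s × 0.34 s × 1000 mL/L = 430.68 mL.
R = (PIP − Pplat)/V̇ = (49.5 − 20.4) / 1.2667 = 29.1/1.2667 = 22.973 cmH2O·s/L.
C = Vt/(Pplat − PEEP) = 430.68 / (20.4 − 4) = 430.68/16.4 = 26.261 mL/cmH2O.
τ = R × C = 22.973 × 0.02626 L/cmH2O = 0.6033 s.
t = −τ·ln(1 − 0.97) = −0.6033·ln(0.03) = 2.116 s.

2.12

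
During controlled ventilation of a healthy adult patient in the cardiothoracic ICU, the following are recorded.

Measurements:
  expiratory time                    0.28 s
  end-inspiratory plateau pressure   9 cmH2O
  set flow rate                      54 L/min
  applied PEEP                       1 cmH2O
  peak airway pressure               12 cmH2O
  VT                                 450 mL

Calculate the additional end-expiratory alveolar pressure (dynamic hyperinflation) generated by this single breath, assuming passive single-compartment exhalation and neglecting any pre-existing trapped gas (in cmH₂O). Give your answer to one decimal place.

Flow: 54 L/min ÷ 60 = 0.9 L/s.
R = (PIP − Pplat)/V̇ = (12 − 9) / 0.9 = 3.0/0.9 = 3.333 cmH2O·s/L.
C = Vt/(Pplat − PEEP) = 450.0 / (9 − 1) = 450.0/8.0 = 56.25 mL/cmH2O.
τ = R × C = 3.333 × 0.05625 L/cmH2O = 0.1875 s.
Fraction remaining = e^(−Te/τ) = e^(−0.28/0.1875) = 0.2246; trapped volume = 450.0 × 0.2246 = 101.07 mL.
Additional alveolar pressure from trapping ≈ V_trapped / C = 101.07 / 56.25 = 1.797 cmH2O.

1.8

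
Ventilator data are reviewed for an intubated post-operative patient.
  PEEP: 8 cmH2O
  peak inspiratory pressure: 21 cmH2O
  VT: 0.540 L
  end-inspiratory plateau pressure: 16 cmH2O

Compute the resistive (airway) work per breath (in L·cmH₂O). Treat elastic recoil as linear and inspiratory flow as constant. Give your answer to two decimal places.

2.70

With constant inspiratory flow the resistive pressure is constant at PIP − Pplat = 21 − 16 = 5.0 cmH2O, so resistive work = 5.0 × 0.540 = 2.7 L·cmH2O.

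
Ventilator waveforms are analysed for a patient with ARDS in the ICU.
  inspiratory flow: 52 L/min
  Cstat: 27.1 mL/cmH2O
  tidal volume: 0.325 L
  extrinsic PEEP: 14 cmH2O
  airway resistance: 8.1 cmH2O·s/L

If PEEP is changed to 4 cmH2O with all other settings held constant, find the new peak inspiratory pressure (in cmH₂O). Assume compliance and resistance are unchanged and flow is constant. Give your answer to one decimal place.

Flow: 52 L/min ÷ 60 = 0.8667 L/s.
PIP = Vt/C + R·V̇ + PEEP (constant-flow equation of motion).
Only the baseline term changes: ΔPIP = ΔPEEP = 4 − 14 = -10.0 cmH2O.
Original PIP = 325/27.1 + 8.1×0.8667 + 14 = 33.013 cmH2O; new PIP = 33.013 + (-10.0) = 23.013 cmH2O.

23.0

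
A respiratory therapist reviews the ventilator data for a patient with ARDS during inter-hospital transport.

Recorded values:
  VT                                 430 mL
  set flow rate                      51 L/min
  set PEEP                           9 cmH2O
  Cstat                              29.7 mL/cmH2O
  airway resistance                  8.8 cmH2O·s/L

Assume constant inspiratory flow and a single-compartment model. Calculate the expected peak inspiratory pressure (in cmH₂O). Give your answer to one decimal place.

31.0

Flow: 51 L/min ÷ 60 = 0.85 L/s.
Equation of motion (constant flow): PIP = Vt/C + R·V̇ + PEEP.
PIP = 430/29.7 + 8.8×0.85 + 9 = 14.478 + 7.48 + 9 = 30.958 cmH2O.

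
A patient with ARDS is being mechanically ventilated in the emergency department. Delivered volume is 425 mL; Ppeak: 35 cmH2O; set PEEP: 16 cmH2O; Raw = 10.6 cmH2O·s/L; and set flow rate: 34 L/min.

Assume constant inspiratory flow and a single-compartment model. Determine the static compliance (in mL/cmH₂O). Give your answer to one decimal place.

32.7

Flow: 34 L/min ÷ 60 = 0.5667 L/s.
Equation of motion (constant flow): PIP = Vt/C + R·V̇ + PEEP.
Vt/C = PIP − R·V̇ − PEEP = 35 − 10.6×0.5667 − 16 = 35 − 6.007 − 16 = 12.993 cmH2O.
C = Vt / 12.993 = 425 / 12.993 = 32.71 mL/cmH2O.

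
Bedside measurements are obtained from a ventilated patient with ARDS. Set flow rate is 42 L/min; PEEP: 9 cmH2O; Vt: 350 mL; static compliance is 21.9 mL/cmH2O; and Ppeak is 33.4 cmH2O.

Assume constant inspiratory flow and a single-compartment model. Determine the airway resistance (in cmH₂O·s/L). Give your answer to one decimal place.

12.0

Flow: 42 L/min ÷ 60 = 0.7 L/s.
Equation of motion (constant flow): PIP = Vt/C + R·V̇ + PEEP.
R·V̇ = PIP − Vt/C − PEEP = 33.4 − 350/21.9 − 9 = 33.4 − 15.982 − 9 = 8.418 cmH2O.
R = 8.418 / 0.7 = 12.026 cmH2O·s/L.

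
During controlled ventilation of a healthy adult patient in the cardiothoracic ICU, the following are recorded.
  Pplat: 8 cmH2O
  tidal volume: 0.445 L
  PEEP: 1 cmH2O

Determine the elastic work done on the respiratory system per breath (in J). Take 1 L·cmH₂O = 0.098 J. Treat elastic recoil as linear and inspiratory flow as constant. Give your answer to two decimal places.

Elastic work ≈ ½ × (Pplat − PEEP) × Vt = 0.5 × (8 − 1) × 0.445 L = 0.5 × 7.0 × 0.445 = 1.558 L·cmH2O.
× 0.098 J/(L·cmH2O) → 0.1527 J.

0.15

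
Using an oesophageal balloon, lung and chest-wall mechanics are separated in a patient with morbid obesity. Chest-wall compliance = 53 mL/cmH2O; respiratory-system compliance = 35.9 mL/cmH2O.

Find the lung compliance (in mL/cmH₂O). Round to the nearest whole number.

1/CL = 1/Crs − 1/Ccw.
1/CL = 1/35.9 − 1/53 = 0.008987.
CL = 111.27 mL/cmH2O.

111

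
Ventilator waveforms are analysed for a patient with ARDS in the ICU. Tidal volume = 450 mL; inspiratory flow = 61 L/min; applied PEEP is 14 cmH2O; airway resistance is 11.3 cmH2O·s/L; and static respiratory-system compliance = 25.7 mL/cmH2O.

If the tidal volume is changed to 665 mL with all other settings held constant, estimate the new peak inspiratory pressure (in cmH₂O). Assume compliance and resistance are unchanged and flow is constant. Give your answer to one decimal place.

Flow: 61 L/min ÷ 60 = 1.0167 L/s.
PIP = Vt/C + R·V̇ + PEEP (constant-flow equation of motion).
Only the elastic term changes: ΔPIP = ΔVt / C = (665 − 450) / 25.7 = 8.366 cmH2O.
Original PIP = 450/25.7 + 11.3×1.0167 + 14 = 42.998 cmH2O; new PIP = 42.998 + (8.366) = 51.364 cmH2O.

51.4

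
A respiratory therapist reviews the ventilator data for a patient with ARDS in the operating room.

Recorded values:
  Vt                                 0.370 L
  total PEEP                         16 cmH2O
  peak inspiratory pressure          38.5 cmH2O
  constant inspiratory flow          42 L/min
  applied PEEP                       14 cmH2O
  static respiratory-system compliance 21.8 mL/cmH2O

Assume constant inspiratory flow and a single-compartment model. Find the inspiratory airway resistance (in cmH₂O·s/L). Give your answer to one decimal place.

Flow: 42 L/min ÷ 60 = 0.7 L/s.
Total PEEP = 16 cmH2O (set 14 + intrinsic 2); this is the baseline alveolar pressure.
Equation of motion (constant flow): PIP = Vt/C + R·V̇ + PEEP.
R·V̇ = PIP − Vt/C − PEEP = 38.5 − 370/21.8 − 16 = 38.5 − 16.972 − 16 = 5.528 cmH2O.
R = 5.528 / 0.7 = 7.897 cmH2O·s/L.

7.9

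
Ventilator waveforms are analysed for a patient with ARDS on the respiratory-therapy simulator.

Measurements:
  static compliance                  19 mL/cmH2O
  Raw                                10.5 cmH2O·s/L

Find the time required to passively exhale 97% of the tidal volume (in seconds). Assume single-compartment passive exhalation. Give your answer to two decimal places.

0.70

τ = R × C = 10.5 × 19 mL/cmH2O = 10.5 × 0.019 L/cmH2O = 0.1995 s.
Exhaled fraction f = 1 − e^(−t/τ) → t = −τ·ln(1 − f) = −0.1995·ln(0.03) = 0.6996 s.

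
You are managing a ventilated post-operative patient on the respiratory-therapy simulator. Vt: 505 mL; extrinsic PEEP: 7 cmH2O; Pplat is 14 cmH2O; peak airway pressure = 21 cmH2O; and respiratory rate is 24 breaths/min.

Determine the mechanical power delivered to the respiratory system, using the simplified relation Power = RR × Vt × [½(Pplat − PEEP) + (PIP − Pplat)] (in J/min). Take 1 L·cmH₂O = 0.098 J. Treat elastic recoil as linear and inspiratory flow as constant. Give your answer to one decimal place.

12.5

Per-breath work = Vt × [½(Pplat−PEEP) + (PIP−Pplat)] = 0.505 × [0.5×7.0 + 7.0] = 0.505 × 10.5 = 5.303 L·cmH2O.
Power = 24 × 5.303 = 127.27 L·cmH2O/min.
× 0.098 J/(L·cmH2O) → 12.472 J/min.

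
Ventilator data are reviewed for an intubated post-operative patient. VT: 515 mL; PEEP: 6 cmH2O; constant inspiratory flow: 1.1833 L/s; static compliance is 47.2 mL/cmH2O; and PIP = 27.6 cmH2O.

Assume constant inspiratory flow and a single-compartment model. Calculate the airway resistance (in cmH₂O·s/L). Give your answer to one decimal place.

9.0

Equation of motion (constant flow): PIP = Vt/C + R·V̇ + PEEP.
R·V̇ = PIP − Vt/C − PEEP = 27.6 − 515/47.2 − 6 = 27.6 − 10.911 − 6 = 10.689 cmH2O.
R = 10.689 / 1.1833 = 9.033 cmH2O·s/L.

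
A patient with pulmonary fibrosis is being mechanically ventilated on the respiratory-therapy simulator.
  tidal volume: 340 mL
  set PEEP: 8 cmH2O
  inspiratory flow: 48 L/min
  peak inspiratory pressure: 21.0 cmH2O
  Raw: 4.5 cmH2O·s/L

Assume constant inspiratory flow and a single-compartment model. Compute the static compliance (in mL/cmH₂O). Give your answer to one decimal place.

Flow: 48 L/min ÷ 60 = 0.8 L/s.
Equation of motion (constant flow): PIP = Vt/C + R·V̇ + PEEP.
Vt/C = PIP − R·V̇ − PEEP = 21.0 − 4.5×0.8 − 8 = 21.0 − 3.6 − 8 = 9.4 cmH2O.
C = Vt / 9.4 = 340 / 9.4 = 36.17 mL/cmH2O.

36.2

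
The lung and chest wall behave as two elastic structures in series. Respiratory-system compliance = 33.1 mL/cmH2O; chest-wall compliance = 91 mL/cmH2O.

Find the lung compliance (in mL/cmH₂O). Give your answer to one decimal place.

52.0

1/CL = 1/Crs − 1/Ccw.
1/CL = 1/33.1 − 1/91 = 0.01922.
CL = 52.029 mL/cmH2O.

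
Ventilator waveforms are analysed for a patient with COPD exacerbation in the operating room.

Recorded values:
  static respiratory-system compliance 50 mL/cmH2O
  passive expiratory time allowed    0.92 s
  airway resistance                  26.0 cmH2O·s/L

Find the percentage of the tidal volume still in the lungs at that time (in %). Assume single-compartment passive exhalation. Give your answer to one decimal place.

τ = R × C = 26.0 × 50 mL/cmH2O = 26.0 × 0.050 L/cmH2O = 1.3 s.
Passive exhalation: V(t)/V₀ = e^(−t/τ) = e^(−0.92/1.3) = 0.4928.
Fraction remaining = 0.4928 → 49.28%.

49.3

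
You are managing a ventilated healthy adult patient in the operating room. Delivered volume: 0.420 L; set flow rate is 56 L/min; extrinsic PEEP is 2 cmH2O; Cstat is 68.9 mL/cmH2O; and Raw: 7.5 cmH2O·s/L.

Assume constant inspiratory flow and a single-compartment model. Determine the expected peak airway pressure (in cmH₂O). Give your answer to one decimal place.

15.1

Flow: 56 L/min ÷ 60 = 0.9333 L/s.
Equation of motion (constant flow): PIP = Vt/C + R·V̇ + PEEP.
PIP = 420/68.9 + 7.5×0.9333 + 2 = 6.096 + 7.0 + 2 = 15.096 cmH2O.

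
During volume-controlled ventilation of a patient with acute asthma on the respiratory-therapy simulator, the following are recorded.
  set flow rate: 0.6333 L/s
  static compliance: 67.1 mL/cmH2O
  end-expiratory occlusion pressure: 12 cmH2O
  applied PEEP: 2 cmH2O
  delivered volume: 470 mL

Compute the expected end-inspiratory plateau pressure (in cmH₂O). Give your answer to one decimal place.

End-expiratory occlusion gives total PEEP = 12 cmH2O (intrinsic PEEP = 12 − 2 = 10). Use total PEEP for the elastic gradient.
Pplat = PEEPtotal + Vt / Cstat = 12 + 470 / 67.1 = 12 + 7.004 = 19.004 cmH2O.

19.0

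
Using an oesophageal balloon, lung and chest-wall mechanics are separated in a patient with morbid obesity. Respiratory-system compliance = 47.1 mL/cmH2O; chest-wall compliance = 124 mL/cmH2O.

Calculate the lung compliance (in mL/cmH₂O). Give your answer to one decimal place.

75.9

1/CL = 1/Crs − 1/Ccw.
1/CL = 1/47.1 − 1/124 = 0.01317.
CL = 75.93 mL/cmH2O.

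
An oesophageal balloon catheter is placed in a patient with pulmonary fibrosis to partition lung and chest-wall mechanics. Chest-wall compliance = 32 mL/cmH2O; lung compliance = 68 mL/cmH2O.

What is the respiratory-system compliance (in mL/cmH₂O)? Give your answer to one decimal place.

21.8

Lung and chest wall are elastances in series: 1/Crs = 1/CL + 1/Ccw.
1/Crs = 1/68 + 1/32 = 0.04596.
Crs = 21.758 mL/cmH2O.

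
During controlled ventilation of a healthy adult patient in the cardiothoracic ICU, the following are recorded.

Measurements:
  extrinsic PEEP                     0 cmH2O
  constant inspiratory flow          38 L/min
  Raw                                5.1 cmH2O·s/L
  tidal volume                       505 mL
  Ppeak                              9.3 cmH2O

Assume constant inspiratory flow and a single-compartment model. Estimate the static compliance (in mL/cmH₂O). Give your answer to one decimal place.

Flow: 38 L/min ÷ 60 = 0.6333 L/s.
Equation of motion (constant flow): PIP = Vt/C + R·V̇ + PEEP.
Vt/C = PIP − R·V̇ − PEEP = 9.3 − 5.1×0.6333 − 0 = 9.3 − 3.23 − 0 = 6.07 cmH2O.
C = Vt / 6.07 = 505 / 6.07 = 83.196 mL/cmH2O.

83.2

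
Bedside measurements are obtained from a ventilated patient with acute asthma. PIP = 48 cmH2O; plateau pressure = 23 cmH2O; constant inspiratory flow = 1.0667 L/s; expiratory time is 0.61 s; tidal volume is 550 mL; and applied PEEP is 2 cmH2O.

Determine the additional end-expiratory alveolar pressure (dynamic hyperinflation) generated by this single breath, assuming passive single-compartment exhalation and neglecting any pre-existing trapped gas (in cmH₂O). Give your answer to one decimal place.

7.8

R = (PIP − Pplat)/V̇ = (48 − 23) / 1.0667 = 25.0/1.0667 = 23.437 cmH2O·s/L.
C = Vt/(Pplat − PEEP) = 550.0 / (23 − 2) = 550.0/21.0 = 26.19 mL/cmH2O.
τ = R × C = 23.437 × 0.02619 L/cmH2O = 0.6138 s.
Fraction remaining = e^(−Te/τ) = e^(−0.61/0.6138) = 0.3702; trapped volume = 550.0 × 0.3702 = 203.61 mL.
Additional alveolar pressure from trapping ≈ V_trapped / C = 203.61 / 26.19 = 7.774 cmH2O.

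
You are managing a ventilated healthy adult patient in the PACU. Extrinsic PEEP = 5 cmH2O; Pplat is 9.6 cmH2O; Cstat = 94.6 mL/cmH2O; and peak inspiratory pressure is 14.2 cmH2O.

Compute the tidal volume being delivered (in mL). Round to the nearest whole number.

435

Vt = Cstat × (Pplat − PEEP) = 94.6 × (9.6 − 5) = 94.6 × 4.6 = 435.16 mL.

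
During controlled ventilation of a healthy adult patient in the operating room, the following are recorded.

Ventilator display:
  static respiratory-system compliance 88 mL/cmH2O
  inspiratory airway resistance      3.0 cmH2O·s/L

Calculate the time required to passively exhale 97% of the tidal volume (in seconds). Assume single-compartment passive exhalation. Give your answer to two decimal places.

τ = R × C = 3.0 × 88 mL/cmH2O = 3.0 × 0.088 L/cmH2O = 0.264 s.
Exhaled fraction f = 1 − e^(−t/τ) → t = −τ·ln(1 − f) = −0.264·ln(0.03) = 0.9257 s.

0.93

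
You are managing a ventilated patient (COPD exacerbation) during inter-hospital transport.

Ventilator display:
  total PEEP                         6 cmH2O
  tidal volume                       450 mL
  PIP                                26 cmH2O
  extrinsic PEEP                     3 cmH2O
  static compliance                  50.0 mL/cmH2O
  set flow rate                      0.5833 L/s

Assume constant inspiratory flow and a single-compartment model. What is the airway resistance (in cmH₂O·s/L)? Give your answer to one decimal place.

Total PEEP = 6 cmH2O (set 3 + intrinsic 3); this is the baseline alveolar pressure.
Equation of motion (constant flow): PIP = Vt/C + R·V̇ + PEEP.
R·V̇ = PIP − Vt/C − PEEP = 26 − 450/50.0 − 6 = 26 − 9.0 − 6 = 11.0 cmH2O.
R = 11.0 / 0.5833 = 18.858 cmH2O·s/L.

18.9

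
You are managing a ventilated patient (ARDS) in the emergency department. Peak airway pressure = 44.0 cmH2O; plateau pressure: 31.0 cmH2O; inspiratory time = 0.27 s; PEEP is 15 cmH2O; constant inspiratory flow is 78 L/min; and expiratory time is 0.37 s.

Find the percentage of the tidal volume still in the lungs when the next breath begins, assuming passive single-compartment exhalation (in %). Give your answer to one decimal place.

18.5

Flow: 78 L/min ÷ 60 = 1.3 L/s.
Vt = flow × Ti = 1.3 L/s × 0.27 s × 1000 mL/L = 351.0 mL.
R = (PIP − Pplat)/V̇ = (44.0 − 31.0) / 1.3 = 13.0/1.3 = 10.0 cmH2O·s/L.
C = Vt/(Pplat − PEEP) = 351.0 / (31.0 − 15) = 351.0/16.0 = 21.938 mL/cmH2O.
τ = R × C = 10.0 × 0.02194 L/cmH2O = 0.2194 s.
Fraction remaining at end-expiration = e^(−Te/τ) = e^(−0.37/0.2194) = 0.1852 → 18.52%.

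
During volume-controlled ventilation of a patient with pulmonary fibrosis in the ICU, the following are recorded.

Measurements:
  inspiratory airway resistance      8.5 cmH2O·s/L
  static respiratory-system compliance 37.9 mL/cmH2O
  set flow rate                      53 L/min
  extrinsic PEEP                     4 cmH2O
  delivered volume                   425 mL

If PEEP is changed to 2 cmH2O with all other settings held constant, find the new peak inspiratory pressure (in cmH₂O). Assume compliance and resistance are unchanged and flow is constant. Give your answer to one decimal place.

20.7

Flow: 53 L/min ÷ 60 = 0.8833 L/s.
PIP = Vt/C + R·V̇ + PEEP (constant-flow equation of motion).
Only the baseline term changes: ΔPIP = ΔPEEP = 2 − 4 = -2.0 cmH2O.
Original PIP = 425/37.9 + 8.5×0.8833 + 4 = 22.722 cmH2O; new PIP = 22.722 + (-2.0) = 20.722 cmH2O.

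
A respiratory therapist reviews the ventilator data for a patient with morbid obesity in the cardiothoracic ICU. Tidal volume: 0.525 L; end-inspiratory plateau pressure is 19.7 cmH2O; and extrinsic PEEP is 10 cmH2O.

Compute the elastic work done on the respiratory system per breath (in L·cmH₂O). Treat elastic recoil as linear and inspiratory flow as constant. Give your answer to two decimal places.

2.55

Elastic work ≈ ½ × (Pplat − PEEP) × Vt = 0.5 × (19.7 − 10) × 0.525 L = 0.5 × 9.7 × 0.525 = 2.546 L·cmH2O.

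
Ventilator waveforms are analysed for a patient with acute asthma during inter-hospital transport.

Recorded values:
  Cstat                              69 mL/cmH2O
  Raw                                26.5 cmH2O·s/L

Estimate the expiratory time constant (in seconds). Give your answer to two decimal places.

τ = R × C = 26.5 × 69 mL/cmH2O = 26.5 × 0.069 L/cmH2O = 1.829 s.

1.83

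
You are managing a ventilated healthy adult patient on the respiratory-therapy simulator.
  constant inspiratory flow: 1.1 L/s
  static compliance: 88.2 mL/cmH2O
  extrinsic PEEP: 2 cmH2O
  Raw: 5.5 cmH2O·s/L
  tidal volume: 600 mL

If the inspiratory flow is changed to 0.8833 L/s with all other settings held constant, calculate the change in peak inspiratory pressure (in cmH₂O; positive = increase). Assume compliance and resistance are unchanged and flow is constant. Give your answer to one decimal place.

-1.2

PIP = Vt/C + R·V̇ + PEEP (constant-flow equation of motion).
Only the resistive term changes: ΔPIP = R × ΔV̇ = 5.5 × (0.8833 − 1.1) = 5.5 × -0.2167 = -1.192 cmH2O.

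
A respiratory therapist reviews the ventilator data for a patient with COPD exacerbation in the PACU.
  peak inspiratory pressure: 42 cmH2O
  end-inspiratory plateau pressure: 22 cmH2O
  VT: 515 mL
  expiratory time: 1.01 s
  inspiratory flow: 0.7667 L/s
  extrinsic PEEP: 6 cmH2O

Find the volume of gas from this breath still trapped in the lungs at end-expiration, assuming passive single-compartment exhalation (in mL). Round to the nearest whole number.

R = (PIP − Pplat)/V̇ = (42 − 22) / 0.7667 = 20.0/0.7667 = 26.086 cmH2O·s/L.
C = Vt/(Pplat − PEEP) = 515.0 / (22 − 6) = 515.0/16.0 = 32.188 mL/cmH2O.
τ = R × C = 26.086 × 0.03219 L/cmH2O = 0.8397 s.
Fraction remaining = e^(−Te/τ) = e^(−1.01/0.8397) = 0.3003.
Trapped volume = 515.0 × 0.3003 = 154.65 mL.

155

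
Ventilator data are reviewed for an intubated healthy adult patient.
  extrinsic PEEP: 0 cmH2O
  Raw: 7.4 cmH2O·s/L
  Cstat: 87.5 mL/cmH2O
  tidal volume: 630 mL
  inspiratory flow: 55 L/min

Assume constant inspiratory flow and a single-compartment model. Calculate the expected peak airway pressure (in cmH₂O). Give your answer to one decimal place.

14.0

Flow: 55 L/min ÷ 60 = 0.9167 L/s.
Equation of motion (constant flow): PIP = Vt/C + R·V̇ + PEEP.
PIP = 630/87.5 + 7.4×0.9167 + 0 = 7.2 + 6.784 + 0 = 13.984 cmH2O.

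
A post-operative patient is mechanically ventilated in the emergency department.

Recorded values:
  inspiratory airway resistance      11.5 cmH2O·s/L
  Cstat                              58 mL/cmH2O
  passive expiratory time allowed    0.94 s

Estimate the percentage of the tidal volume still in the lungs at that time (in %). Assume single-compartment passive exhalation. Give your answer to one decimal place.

τ = R × C = 11.5 × 58 mL/cmH2O = 11.5 × 0.058 L/cmH2O = 0.667 s.
Passive exhalation: V(t)/V₀ = e^(−t/τ) = e^(−0.94/0.667) = 0.2443.
Fraction remaining = 0.2443 → 24.43%.

24.4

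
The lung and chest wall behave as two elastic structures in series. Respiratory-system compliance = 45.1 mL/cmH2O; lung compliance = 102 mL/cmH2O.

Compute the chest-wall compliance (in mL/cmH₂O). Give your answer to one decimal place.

1/Ccw = 1/Crs − 1/CL.
1/Ccw = 1/45.1 − 1/102 = 0.01237.
Ccw = 80.841 mL/cmH2O.

80.8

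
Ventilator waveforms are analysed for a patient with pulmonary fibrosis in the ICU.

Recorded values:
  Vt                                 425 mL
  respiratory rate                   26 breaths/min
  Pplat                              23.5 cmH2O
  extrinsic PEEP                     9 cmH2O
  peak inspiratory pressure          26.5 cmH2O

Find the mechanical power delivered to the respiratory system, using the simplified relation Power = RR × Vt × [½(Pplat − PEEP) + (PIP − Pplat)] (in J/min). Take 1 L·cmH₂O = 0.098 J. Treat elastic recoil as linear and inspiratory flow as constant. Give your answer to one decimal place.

Per-breath work = Vt × [½(Pplat−PEEP) + (PIP−Pplat)] = 0.425 × [0.5×14.5 + 3.0] = 0.425 × 10.25 = 4.356 L·cmH2O.
Power = 26 × 4.356 = 113.26 L·cmH2O/min.
× 0.098 J/(L·cmH2O) → 11.099 J/min.

11.1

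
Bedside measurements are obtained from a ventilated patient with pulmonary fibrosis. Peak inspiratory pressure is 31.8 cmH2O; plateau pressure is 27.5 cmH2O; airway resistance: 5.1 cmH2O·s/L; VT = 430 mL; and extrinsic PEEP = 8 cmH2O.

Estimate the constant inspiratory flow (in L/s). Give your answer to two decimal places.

0.84

flow = (PIP − Pplat) / Raw = 4.3 / 5.1 = 0.8431 L/s.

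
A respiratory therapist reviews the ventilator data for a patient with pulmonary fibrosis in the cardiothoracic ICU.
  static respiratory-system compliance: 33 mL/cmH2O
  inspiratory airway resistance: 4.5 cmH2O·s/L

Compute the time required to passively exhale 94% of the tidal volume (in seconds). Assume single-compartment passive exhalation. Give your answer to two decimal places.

0.42

τ = R × C = 4.5 × 33 mL/cmH2O = 4.5 × 0.033 L/cmH2O = 0.1485 s.
Exhaled fraction f = 1 − e^(−t/τ) → t = −τ·ln(1 − f) = −0.1485·ln(0.06) = 0.4178 s.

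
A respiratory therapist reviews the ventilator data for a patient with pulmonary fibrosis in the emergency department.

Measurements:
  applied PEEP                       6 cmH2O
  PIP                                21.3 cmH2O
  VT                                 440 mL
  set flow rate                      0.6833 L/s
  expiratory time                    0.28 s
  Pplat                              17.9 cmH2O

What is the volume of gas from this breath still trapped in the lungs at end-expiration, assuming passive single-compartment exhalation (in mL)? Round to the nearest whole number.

96

R = (PIP − Pplat)/V̇ = (21.3 − 17.9) / 0.6833 = 3.4/0.6833 = 4.976 cmH2O·s/L.
C = Vt/(Pplat − PEEP) = 440.0 / (17.9 − 6) = 440.0/11.9 = 36.975 mL/cmH2O.
τ = R × C = 4.976 × 0.03698 L/cmH2O = 0.184 s.
Fraction remaining = e^(−Te/τ) = e^(−0.28/0.184) = 0.2183.
Trapped volume = 440.0 × 0.2183 = 96.052 mL.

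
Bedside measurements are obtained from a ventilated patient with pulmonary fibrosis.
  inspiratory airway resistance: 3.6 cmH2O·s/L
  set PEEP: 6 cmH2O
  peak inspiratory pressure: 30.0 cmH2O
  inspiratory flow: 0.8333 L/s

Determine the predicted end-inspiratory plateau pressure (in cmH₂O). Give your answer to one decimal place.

27.0

Pplat = PIP − Raw × flow = 30.0 − 3.6 × 0.8333 = 30.0 − 3.0 = 27.0 cmH2O.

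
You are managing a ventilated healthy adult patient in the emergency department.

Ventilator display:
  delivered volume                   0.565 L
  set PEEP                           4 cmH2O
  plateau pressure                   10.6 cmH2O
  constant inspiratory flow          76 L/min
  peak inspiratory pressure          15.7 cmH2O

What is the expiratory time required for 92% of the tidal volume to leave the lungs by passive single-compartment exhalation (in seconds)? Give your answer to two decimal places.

Flow: 76 L/min ÷ 60 = 1.2667 L/s.
R = (PIP − Pplat)/V̇ = (15.7 − 10.6) / 1.2667 = 5.1/1.2667 = 4.026 cmH2O·s/L.
C = Vt/(Pplat − PEEP) = 565.0 / (10.6 − 4) = 565.0/6.6 = 85.606 mL/cmH2O.
τ = R × C = 4.026 × 0.08561 L/cmH2O = 0.3447 s.
t = −τ·ln(1 − 0.92) = −0.3447·ln(0.08) = 0.8706 s.

0.87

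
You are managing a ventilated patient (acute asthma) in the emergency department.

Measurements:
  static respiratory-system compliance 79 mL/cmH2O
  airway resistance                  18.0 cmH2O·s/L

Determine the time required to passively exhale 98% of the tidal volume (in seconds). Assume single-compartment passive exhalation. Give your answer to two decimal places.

5.56

τ = R × C = 18.0 × 79 mL/cmH2O = 18.0 × 0.079 L/cmH2O = 1.422 s.
Exhaled fraction f = 1 − e^(−t/τ) → t = −τ·ln(1 − f) = −1.422·ln(0.02) = 5.563 s.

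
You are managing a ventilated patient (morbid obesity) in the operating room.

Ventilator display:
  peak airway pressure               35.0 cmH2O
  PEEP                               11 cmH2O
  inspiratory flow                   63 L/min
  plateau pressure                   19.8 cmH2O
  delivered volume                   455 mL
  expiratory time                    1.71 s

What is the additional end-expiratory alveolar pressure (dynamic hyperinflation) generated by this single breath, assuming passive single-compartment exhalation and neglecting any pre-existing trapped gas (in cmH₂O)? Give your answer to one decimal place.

Flow: 63 L/min ÷ 60 = 1.05 L/s.
R = (PIP − Pplat)/V̇ = (35.0 − 19.8) / 1.05 = 15.2/1.05 = 14.476 cmH2O·s/L.
C = Vt/(Pplat − PEEP) = 455.0 / (19.8 − 11) = 455.0/8.8 = 51.705 mL/cmH2O.
τ = R × C = 14.476 × 0.05171 L/cmH2O = 0.7486 s.
Fraction remaining = e^(−Te/τ) = e^(−1.71/0.7486) = 0.1018; trapped volume = 455.0 × 0.1018 = 46.319 mL.
Additional alveolar pressure from trapping ≈ V_trapped / C = 46.319 / 51.705 = 0.8958 cmH2O.

0.9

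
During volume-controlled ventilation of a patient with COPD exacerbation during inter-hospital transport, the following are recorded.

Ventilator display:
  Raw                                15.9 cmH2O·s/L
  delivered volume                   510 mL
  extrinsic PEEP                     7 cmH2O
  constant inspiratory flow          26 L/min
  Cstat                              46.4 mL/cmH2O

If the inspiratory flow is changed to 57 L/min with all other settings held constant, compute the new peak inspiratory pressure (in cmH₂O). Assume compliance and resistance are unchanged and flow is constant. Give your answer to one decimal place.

Flow: 26 L/min ÷ 60 = 0.4333 L/s.
New flow: 57 L/min ÷ 60 = 0.95 L/s.
PIP = Vt/C + R·V̇ + PEEP (constant-flow equation of motion).
Only the resistive term changes: ΔPIP = R × ΔV̇ = 15.9 × (0.95 − 0.4333) = 15.9 × 0.5167 = 8.216 cmH2O.
Original PIP = 510/46.4 + 15.9×0.4333 + 7 = 24.881 cmH2O; new PIP = 24.881 + (8.216) = 33.097 cmH2O.

33.1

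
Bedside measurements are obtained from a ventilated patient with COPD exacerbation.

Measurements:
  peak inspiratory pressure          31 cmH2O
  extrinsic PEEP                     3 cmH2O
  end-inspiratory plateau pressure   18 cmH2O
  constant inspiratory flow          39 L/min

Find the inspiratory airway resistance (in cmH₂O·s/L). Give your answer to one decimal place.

20.0

Flow: 39 L/min ÷ 60 = 0.65 L/s.
Raw = (PIP − Pplat) / flow = (31 − 18) / 0.65 = 13.0 / 0.65 = 20.0 cmH2O·s/L.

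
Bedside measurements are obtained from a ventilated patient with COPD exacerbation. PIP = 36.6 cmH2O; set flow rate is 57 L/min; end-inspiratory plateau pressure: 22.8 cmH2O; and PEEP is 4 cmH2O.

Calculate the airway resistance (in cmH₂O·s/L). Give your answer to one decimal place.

Flow: 57 L/min ÷ 60 = 0.95 L/s.
Raw = (PIP − Pplat) / flow = (36.6 − 22.8) / 0.95 = 13.8 / 0.95 = 14.526 cmH2O·s/L.

14.5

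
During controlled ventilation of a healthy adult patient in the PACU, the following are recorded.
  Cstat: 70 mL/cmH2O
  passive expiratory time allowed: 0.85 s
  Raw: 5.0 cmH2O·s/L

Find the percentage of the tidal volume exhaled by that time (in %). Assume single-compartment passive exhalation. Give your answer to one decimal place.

91.2

τ = R × C = 5.0 × 70 mL/cmH2O = 5.0 × 0.070 L/cmH2O = 0.35 s.
Passive exhalation: V(t)/V₀ = e^(−t/τ) = e^(−0.85/0.35) = 0.08816.
Fraction exhaled = 1 − 0.08816 = 0.9118 → 91.18%.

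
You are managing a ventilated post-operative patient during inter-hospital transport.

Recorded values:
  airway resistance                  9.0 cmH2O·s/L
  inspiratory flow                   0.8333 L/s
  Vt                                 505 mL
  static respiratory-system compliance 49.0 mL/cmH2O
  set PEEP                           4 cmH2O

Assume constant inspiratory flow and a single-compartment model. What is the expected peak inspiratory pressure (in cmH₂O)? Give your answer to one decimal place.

Equation of motion (constant flow): PIP = Vt/C + R·V̇ + PEEP.
PIP = 505/49.0 + 9.0×0.8333 + 4 = 10.306 + 7.5 + 4 = 21.806 cmH2O.

21.8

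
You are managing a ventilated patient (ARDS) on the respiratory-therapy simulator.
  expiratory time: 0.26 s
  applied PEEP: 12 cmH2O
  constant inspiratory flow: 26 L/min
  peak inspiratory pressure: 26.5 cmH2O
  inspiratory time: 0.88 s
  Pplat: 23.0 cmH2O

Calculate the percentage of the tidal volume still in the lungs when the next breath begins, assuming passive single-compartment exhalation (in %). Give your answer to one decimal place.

Flow: 26 L/min ÷ 60 = 0.4333 L/s.
Vt = flow × Ti = 0.4333 L/s × 0.88 s × 1000 mL/L = 381.3 mL.
R = (PIP − Pplat)/V̇ = (26.5 − 23.0) / 0.4333 = 3.5/0.4333 = 8.078 cmH2O·s/L.
C = Vt/(Pplat − PEEP) = 381.3 / (23.0 − 12) = 381.3/11.0 = 34.664 mL/cmH2O.
τ = R × C = 8.078 × 0.03466 L/cmH2O = 0.28 s.
Fraction remaining at end-expiration = e^(−Te/τ) = e^(−0.26/0.28) = 0.3951 → 39.51%.

39.5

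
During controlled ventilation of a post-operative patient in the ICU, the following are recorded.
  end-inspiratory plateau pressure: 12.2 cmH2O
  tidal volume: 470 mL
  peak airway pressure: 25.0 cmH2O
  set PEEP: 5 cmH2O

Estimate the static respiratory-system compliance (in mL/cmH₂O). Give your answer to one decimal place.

Cstat = Vt / (Pplat − PEEP) = 470 / (12.2 − 5) = 470 / 7.2 = 65.278 mL/cmH2O.

65.3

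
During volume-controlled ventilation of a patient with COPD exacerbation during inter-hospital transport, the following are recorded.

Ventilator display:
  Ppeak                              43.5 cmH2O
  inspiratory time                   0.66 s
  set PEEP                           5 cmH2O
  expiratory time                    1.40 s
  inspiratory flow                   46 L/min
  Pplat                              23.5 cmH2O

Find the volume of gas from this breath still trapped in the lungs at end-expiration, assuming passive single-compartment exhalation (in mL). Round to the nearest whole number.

Flow: 46 L/min ÷ 60 = 0.7667 L/s.
Vt = flow × Ti = 0.7667 L/s × 0.66 s × 1000 mL/L = 506.02 mL.
R = (PIP − Pplat)/V̇ = (43.5 − 23.5) / 0.7667 = 20.0/0.7667 = 26.086 cmH2O·s/L.
C = Vt/(Pplat − PEEP) = 506.02 / (23.5 − 5) = 506.02/18.5 = 27.352 mL/cmH2O.
τ = R × C = 26.086 × 0.02735 L/cmH2O = 0.7135 s.
Fraction remaining = e^(−Te/τ) = e^(−1.40/0.7135) = 0.1406.
Trapped volume = 506.02 × 0.1406 = 71.146 mL.

71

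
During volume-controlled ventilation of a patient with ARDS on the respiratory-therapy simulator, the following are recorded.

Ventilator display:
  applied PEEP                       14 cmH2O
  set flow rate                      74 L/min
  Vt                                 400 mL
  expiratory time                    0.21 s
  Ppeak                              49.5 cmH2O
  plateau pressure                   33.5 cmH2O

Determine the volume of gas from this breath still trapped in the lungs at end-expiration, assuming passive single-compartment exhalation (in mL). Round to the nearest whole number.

Flow: 74 L/min ÷ 60 = 1.2333 L/s.
R = (PIP − Pplat)/V̇ = (49.5 − 33.5) / 1.2333 = 16.0/1.2333 = 12.973 cmH2O·s/L.
C = Vt/(Pplat − PEEP) = 400.0 / (33.5 − 14) = 400.0/19.5 = 20.513 mL/cmH2O.
τ = R × C = 12.973 × 0.02051 L/cmH2O = 0.2661 s.
Fraction remaining = e^(−Te/τ) = e^(−0.21/0.2661) = 0.4542.
Trapped volume = 400.0 × 0.4542 = 181.68 mL.

182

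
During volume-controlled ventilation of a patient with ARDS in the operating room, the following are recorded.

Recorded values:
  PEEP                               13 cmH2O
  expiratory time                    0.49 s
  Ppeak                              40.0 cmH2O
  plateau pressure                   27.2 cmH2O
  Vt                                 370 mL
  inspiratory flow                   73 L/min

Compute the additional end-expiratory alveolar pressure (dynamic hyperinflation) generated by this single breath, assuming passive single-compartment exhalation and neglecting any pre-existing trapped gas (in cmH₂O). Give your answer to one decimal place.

2.4

Flow: 73 L/min ÷ 60 = 1.2167 L/s.
R = (PIP − Pplat)/V̇ = (40.0 − 27.2) / 1.2167 = 12.8/1.2167 = 10.52 cmH2O·s/L.
C = Vt/(Pplat − PEEP) = 370.0 / (27.2 − 13) = 370.0/14.2 = 26.056 mL/cmH2O.
τ = R × C = 10.52 × 0.02606 L/cmH2O = 0.2742 s.
Fraction remaining = e^(−Te/τ) = e^(−0.49/0.2742) = 0.1675; trapped volume = 370.0 × 0.1675 = 61.975 mL.
Additional alveolar pressure from trapping ≈ V_trapped / C = 61.975 / 26.056 = 2.379 cmH2O.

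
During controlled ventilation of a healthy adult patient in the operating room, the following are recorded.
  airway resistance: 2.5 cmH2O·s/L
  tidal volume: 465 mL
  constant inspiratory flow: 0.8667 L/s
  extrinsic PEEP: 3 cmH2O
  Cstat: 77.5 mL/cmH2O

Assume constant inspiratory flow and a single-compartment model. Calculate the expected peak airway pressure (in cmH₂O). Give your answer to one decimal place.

11.2

Equation of motion (constant flow): PIP = Vt/C + R·V̇ + PEEP.
PIP = 465/77.5 + 2.5×0.8667 + 3 = 6.0 + 2.167 + 3 = 11.167 cmH2O.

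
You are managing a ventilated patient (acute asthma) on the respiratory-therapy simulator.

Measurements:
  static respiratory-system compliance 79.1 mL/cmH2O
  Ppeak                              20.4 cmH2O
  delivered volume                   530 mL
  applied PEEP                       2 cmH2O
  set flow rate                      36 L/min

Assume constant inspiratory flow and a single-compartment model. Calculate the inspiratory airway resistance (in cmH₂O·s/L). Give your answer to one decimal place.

19.5

Flow: 36 L/min ÷ 60 = 0.6 L/s.
Equation of motion (constant flow): PIP = Vt/C + R·V̇ + PEEP.
R·V̇ = PIP − Vt/C − PEEP = 20.4 − 530/79.1 − 2 = 20.4 − 6.7 − 2 = 11.7 cmH2O.
R = 11.7 / 0.6 = 19.5 cmH2O·s/L.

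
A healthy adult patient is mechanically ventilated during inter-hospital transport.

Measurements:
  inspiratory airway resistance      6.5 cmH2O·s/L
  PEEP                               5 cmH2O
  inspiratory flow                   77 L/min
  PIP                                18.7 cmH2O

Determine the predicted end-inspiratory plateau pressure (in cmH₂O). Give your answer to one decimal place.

Flow: 77 L/min ÷ 60 = 1.2833 L/s.
Pplat = PIP − Raw × flow = 18.7 − 6.5 × 1.2833 = 18.7 − 8.341 = 10.359 cmH2O.

10.4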